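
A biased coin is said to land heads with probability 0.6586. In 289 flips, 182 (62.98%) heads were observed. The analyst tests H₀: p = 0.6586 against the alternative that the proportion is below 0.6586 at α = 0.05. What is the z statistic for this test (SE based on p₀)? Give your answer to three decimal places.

z = -1.034

p̂ = 182/289 ≈ 0.62976.
Under H₀, SE = √(0.6586·0.3414/289) = √(0.000778014) = 0.02789.
z = (0.62976 − 0.6586)/0.02789 = -0.02884/0.02789 = -1.034.
p-value = P(Z < -1.034) ≈ 0.1506, so at α = 0.05 we fail to reject H₀.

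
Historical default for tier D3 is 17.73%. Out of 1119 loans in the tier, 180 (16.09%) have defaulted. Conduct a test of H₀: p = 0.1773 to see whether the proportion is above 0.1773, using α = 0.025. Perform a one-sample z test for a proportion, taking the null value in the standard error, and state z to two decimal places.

p̂ = 180/1119 ≈ 0.1609.
SE = √(p₀(1−p₀)/n) = √(0.14586/1119) = 0.0114.
z = (0.1609 − 0.1773)/0.0114 = -0.0164/0.0114 = -1.44.
p-value = P(Z > -1.440) ≈ 0.9251. With α = 0.025, fail to reject H₀.

z = -1.44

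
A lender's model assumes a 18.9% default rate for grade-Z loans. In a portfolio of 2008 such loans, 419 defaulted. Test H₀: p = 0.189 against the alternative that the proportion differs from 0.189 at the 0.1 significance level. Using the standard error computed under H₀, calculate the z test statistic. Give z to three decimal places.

z = 2.251

p̂ = 419/2008 ≈ 0.20867.
Standard error under H₀: √(0.189×0.811/2008) = 0.00874.
z = (0.20867 − 0.189)/0.00874 = 0.01967/0.00874 = 2.251.
Two-sided p-value ≈ 2·Φ(−2.251) = 0.0244. With α = 0.1, reject H₀.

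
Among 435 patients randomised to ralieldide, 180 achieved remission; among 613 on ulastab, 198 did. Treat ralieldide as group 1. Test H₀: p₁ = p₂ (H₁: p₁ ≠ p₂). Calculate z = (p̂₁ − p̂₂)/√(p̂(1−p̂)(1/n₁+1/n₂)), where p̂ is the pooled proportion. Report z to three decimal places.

p̂₁ = 180/435 = 0.41379, p̂₂ = 198/613 = 0.32300.
Pooled p̂ = (180+198)/(435+613) = 378/1048 = 0.36069.
SE = √(0.230592 × 0.00393017) = 0.03010.
z = (0.41379 − 0.32300)/0.03010 = 0.09079/0.03010 = 3.016.
Two-sided p-value ≈ 2·Φ(−3.016) = 0.0026.

z = 3.016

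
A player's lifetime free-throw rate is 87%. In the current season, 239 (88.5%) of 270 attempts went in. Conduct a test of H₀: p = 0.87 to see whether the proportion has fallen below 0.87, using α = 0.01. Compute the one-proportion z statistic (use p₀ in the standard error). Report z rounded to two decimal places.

z = 0.74

p̂ = 239/270 ≈ 0.8852.
SE = √(p₀(1−p₀)/n) = √(0.1131/270) = 0.0205.
z = (0.8852 − 0.87)/0.0205 = 0.0152/0.0205 = 0.74.
p-value = P(Z < 0.742) ≈ 0.7709; since p > α = 0.01, fail to reject H₀.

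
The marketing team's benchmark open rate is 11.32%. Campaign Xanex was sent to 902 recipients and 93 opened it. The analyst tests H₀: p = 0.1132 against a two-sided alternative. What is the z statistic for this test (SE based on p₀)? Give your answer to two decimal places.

z = -0.96

p̂ = 93/902 = 0.1031.
Standard error under H₀: √(0.1132×0.8868/902) = 0.0105.
z = (0.1031 − 0.1132)/0.0105 = -0.0101/0.0105 = -0.96.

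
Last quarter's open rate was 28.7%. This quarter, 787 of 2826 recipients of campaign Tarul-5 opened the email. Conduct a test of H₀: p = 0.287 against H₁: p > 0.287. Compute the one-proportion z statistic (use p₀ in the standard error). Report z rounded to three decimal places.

p̂ = 787/2826 = 0.278485.
SE = √(p₀(1−p₀)/n) = √(0.20463/2826) = 0.008509.
z = (0.278485 − 0.287)/0.008509 = -0.008515/0.008509 = -1.001.

z = -1.001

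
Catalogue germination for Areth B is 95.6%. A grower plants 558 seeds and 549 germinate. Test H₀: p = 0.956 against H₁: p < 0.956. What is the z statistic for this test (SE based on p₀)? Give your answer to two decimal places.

z = 3.21

p̂ = 549/558 ≈ 0.9839.
Under H₀, SE = √(0.956·0.044/558) = √(7.53835e-05) = 0.0087.
z = (0.9839 − 0.956)/0.0087 = 0.0279/0.0087 = 3.21.
p-value = P(Z < 3.210) ≈ 0.9993.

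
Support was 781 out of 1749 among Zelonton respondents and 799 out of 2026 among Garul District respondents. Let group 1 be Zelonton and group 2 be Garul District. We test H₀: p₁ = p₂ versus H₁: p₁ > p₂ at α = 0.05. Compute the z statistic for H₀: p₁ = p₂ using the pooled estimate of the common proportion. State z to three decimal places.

z = 3.240

p̂₁ = 781/1749 ≈ 0.44654, p̂₂ = 799/2026 ≈ 0.39437.
Pooled p̂ = (781+799)/(1749+2026) = 1580/3775 = 0.41854.
SE = √(0.243365 × 0.00106534) = 0.01610.
z = (0.44654 − 0.39437)/0.01610 = 0.05217/0.01610 = 3.240.
p-value = P(Z > 3.240) ≈ 0.0006; since p < α = 0.05, reject H₀.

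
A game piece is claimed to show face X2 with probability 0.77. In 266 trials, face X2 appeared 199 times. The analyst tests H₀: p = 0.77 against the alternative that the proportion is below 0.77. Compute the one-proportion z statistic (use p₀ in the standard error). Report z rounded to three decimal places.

z = -0.848

p̂ = 199/266 ≈ 0.74812.
Standard error under H₀: √(0.77×0.23/266) = 0.02580.
z = (0.74812 − 0.77)/0.02580 = -0.02188/0.02580 = -0.848.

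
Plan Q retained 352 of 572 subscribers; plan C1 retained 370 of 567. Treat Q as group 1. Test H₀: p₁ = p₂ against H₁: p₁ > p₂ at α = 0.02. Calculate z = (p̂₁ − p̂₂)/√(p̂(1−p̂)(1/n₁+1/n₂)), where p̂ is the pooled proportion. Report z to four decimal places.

z = -1.3021

p̂₁ = 352/572 = 0.6153846, p̂₂ = 370/567 = 0.6525573.
Pooled p̂ = (352+370)/(572+567) = 722/1139 = 0.6338894.
SE = √(p̂(1−p̂)(1/n₁+1/n₂)) = √(0.6338894·0.3661106·0.00351192) = √(0.000815024) = 0.0285486.
z = (0.6153846 − 0.6525573)/0.0285486 = -0.0371727/0.0285486 = -1.3021.
p-value = P(Z > -1.302) ≈ 0.9036. With α = 0.02, fail to reject H₀.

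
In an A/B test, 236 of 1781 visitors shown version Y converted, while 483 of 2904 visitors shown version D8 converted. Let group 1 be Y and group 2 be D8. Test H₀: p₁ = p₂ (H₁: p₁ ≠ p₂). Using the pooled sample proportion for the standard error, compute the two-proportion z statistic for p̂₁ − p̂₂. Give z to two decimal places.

p̂₁ = 236/1781 ≈ 0.13251, p̂₂ = 483/2904 ≈ 0.16632.
Pooled p̂ = (236+483)/(1781+2904) = 719/4685 = 0.15347.
SE = √(0.129916 × 0.000905835) = 0.01085.
z = (0.13251 − 0.16632)/0.01085 = -0.03381/0.01085 = -3.12.

z = -3.12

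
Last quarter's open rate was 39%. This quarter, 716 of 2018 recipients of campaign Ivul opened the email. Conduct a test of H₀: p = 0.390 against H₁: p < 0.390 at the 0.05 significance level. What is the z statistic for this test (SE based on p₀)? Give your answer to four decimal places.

z = -3.2413

p̂ = 716/2018 = 0.3548067.
SE = √(p₀(1−p₀)/n) = √(0.2379/2018) = 0.0108577.
z = (0.3548067 − 0.39)/0.0108577 = -0.0351933/0.0108577 = -3.2413.
p-value = P(Z < -3.241) ≈ 0.0006, so at α = 0.05 we reject H₀.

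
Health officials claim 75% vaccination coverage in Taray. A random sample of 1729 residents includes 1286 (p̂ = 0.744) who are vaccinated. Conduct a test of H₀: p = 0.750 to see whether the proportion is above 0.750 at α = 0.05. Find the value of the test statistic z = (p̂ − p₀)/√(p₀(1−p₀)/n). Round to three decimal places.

z = -0.597

p̂ = 1286/1729 ≈ 0.743783.
Under H₀, SE = √(0.75·0.25/1729) = √(0.000108444) = 0.010414.
z = (0.743783 − 0.75)/0.010414 = -0.006217/0.010414 = -0.597.
p-value = P(Z > -0.597) ≈ 0.7248; since p > α = 0.05, fail to reject H₀.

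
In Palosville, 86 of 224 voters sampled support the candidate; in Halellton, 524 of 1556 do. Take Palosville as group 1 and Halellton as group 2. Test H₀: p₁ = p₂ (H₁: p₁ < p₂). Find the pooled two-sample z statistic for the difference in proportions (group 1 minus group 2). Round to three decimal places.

z = 1.391

p̂₁ = 86/224 = 0.38393, p̂₂ = 524/1556 = 0.33676.
Pooled p̂ = (86+524)/(224+1556) = 610/1780 = 0.34270.
SE = √(0.225256 × 0.00510696) = 0.03392.
z = (0.38393 − 0.33676)/0.03392 = 0.04717/0.03392 = 1.391.
p-value = P(Z < 1.391) ≈ 0.9178.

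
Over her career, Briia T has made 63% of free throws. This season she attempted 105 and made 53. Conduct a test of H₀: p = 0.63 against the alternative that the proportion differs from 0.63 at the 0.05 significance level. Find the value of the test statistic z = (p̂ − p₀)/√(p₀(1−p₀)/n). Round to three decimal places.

z = -2.658

p̂ = 53/105 ≈ 0.50476.
Under H₀, SE = √(0.63·0.37/105) = √(0.00222) = 0.04712.
z = (0.50476 − 0.63)/0.04712 = -0.12524/0.04712 = -2.658.
Two-sided p-value ≈ 2·Φ(−2.658) = 0.0079, so at α = 0.05 we reject H₀.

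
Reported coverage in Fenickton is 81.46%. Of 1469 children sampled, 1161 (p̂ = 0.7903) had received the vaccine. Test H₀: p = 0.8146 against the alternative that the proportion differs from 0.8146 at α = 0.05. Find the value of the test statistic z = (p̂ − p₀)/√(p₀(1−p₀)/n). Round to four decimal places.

z = -2.3933

p̂ = 1161/1469 = 0.790334.
Under H₀, SE = √(0.8146·0.1854/1469) = √(0.000102809) = 0.010139.
z = (0.790334 − 0.8146)/0.010139 = -0.024266/0.010139 = -2.3933.
p-value = 2·P(Z > 2.393) ≈ 0.0167; since p < α = 0.05, reject H₀.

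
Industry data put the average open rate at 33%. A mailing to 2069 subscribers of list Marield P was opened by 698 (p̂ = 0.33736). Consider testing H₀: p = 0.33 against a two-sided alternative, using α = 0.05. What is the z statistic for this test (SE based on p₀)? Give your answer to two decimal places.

z = 0.71

p̂ = 698/2069 ≈ 0.33736.
SE = √(p₀(1−p₀)/n) = √(0.2211/2069) = 0.01034.
z = (0.33736 − 0.33)/0.01034 = 0.00736/0.01034 = 0.71.
Two-sided p-value ≈ 2·Φ(−0.712) = 0.4764; since p > α = 0.05, fail to reject H₀.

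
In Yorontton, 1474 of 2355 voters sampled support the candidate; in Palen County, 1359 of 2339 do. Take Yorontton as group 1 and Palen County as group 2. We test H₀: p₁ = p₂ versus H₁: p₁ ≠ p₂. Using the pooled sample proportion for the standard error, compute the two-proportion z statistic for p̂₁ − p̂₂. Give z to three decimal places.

z = 3.143

p̂₁ = 1474/2355 ≈ 0.62590, p̂₂ = 1359/2339 ≈ 0.58102.
Pooled p̂ = (1474+1359)/(2355+2339) = 2833/4694 = 0.60354.
SE = √(p̂(1−p̂)(1/n₁+1/n₂)) = √(0.60354·0.39646·0.000852162) = √(0.000203905) = 0.01428.
z = (0.62590 − 0.58102)/0.01428 = 0.04488/0.01428 = 3.143.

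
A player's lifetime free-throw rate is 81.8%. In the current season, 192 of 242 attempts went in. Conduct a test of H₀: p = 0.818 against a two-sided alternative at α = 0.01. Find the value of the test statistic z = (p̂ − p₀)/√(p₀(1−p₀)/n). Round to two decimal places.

p̂ = 192/242 = 0.7934.
Standard error under H₀: √(0.818×0.182/242) = 0.0248.
z = (0.7934 − 0.818)/0.0248 = -0.0246/0.0248 = -0.99.
Two-sided p-value ≈ 2·Φ(−0.992) = 0.3211. With α = 0.01, fail to reject H₀.

z = -0.99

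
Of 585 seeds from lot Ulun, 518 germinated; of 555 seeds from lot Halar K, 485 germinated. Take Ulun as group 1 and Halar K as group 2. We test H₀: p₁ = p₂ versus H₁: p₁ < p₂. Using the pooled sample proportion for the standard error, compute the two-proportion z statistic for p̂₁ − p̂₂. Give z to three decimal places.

z = 0.602

p̂₁ = 518/585 ≈ 0.88547, p̂₂ = 485/555 ≈ 0.87387.
Pooled p̂ = (518+485)/(585+555) = 1003/1140 = 0.87982.
SE = √(p̂(1−p̂)(1/n₁+1/n₂)) = √(0.87982·0.12018·0.0035112) = √(0.000371251) = 0.01927.
z = (0.88547 − 0.87387)/0.01927 = 0.01160/0.01927 = 0.602.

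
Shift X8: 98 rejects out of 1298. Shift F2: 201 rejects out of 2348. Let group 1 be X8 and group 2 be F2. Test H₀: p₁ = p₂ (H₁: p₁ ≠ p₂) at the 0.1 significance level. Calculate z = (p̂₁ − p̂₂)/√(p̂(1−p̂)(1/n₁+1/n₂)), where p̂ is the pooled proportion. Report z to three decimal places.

p̂₁ = 98/1298 = 0.075501, p̂₂ = 201/2348 = 0.085605.
Pooled p̂ = (98+201)/(1298+2348) = 299/3646 = 0.082008.
SE = √(p̂(1−p̂)(1/n₁+1/n₂)) = √(0.082008·0.917992·0.00119631) = √(9.00611e-05) = 0.009490.
z = (0.075501 − 0.085605)/0.009490 = -0.010104/0.009490 = -1.065.
p-value = 2·P(Z > 1.065) ≈ 0.2870; since p > α = 0.1, fail to reject H₀.

z = -1.065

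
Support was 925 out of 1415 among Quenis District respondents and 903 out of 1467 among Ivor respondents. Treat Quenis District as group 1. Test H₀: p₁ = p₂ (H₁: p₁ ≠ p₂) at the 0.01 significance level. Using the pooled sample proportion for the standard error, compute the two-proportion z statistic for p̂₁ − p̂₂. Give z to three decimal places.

p̂₁ = 925/1415 = 0.653710, p̂₂ = 903/1467 = 0.615542.
Pooled p̂ = (925+903)/(1415+1467) = 1828/2882 = 0.634282.
SE = √(0.231968 × 0.00138838) = 0.017946.
z = (0.653710 − 0.615542)/0.017946 = 0.038168/0.017946 = 2.127.
p-value = 2·P(Z > 2.127) ≈ 0.0334; since p > α = 0.01, fail to reject H₀.

z = 2.127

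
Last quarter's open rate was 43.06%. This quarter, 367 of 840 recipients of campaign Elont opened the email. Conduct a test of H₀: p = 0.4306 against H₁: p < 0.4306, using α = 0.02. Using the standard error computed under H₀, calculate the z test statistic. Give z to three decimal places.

z = 0.369

p̂ = 367/840 = 0.43690.
Standard error under H₀: √(0.4306×0.5694/840) = 0.01708.
z = (0.43690 − 0.4306)/0.01708 = 0.00630/0.01708 = 0.369.
p-value = P(Z < 0.369) ≈ 0.6439, so at α = 0.02 we fail to reject H₀.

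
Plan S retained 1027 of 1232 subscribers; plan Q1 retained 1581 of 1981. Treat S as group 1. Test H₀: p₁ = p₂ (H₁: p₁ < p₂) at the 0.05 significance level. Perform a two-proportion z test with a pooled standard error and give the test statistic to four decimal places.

p̂₁ = 1027/1232 = 0.833604, p̂₂ = 1581/1981 = 0.798082.
Pooled p̂ = (1027+1581)/(1232+1981) = 2608/3213 = 0.811702.
SE = √(0.152842 × 0.00131648) = 0.014185.
z = (0.833604 − 0.798082)/0.014185 = 0.035522/0.014185 = 2.5042.
p-value = P(Z < 2.504) ≈ 0.9939; since p > α = 0.05, fail to reject H₀.

z = 2.5042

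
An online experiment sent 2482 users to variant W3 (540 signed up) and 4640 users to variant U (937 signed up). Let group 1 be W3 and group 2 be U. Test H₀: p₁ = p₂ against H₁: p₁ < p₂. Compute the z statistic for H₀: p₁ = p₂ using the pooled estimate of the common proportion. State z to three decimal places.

p̂₁ = 540/2482 = 0.217566, p̂₂ = 937/4640 = 0.201940.
Pooled p̂ = (540+937)/(2482+4640) = 1477/7122 = 0.207386.
SE = √(0.164377 × 0.000618418) = 0.010082.
z = (0.217566 − 0.201940)/0.010082 = 0.015626/0.010082 = 1.550.

z = 1.550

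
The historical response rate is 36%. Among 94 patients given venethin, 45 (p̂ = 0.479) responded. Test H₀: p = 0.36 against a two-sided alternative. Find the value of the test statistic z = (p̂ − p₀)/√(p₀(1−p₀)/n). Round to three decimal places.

z = 2.398

p̂ = 45/94 ≈ 0.47872.
SE = √(p₀(1−p₀)/n) = √(0.2304/94) = 0.04951.
z = (0.47872 − 0.36)/0.04951 = 0.11872/0.04951 = 2.398.
Two-sided p-value ≈ 2·Φ(−2.398) = 0.0165.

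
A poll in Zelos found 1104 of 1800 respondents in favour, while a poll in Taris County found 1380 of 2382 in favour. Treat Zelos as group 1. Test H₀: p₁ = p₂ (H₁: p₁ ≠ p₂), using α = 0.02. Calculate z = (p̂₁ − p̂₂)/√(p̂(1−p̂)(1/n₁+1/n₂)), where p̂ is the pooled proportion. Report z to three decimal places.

p̂₁ = 1104/1800 = 0.613333, p̂₂ = 1380/2382 = 0.579345.
Pooled p̂ = (1104+1380)/(1800+2382) = 2484/4182 = 0.593974.
SE = √(p̂(1−p̂)(1/n₁+1/n₂)) = √(0.593974·0.406026·0.000975371) = √(0.000235229) = 0.015337.
z = (0.613333 − 0.579345)/0.015337 = 0.033988/0.015337 = 2.216.
Two-sided p-value ≈ 2·Φ(−2.216) = 0.0267; since p > α = 0.02, fail to reject H₀.

z = 2.216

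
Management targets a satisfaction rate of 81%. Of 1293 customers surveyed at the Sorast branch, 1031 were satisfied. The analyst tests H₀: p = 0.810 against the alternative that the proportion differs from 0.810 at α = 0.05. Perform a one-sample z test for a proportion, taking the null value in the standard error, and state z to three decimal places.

z = -1.158

p̂ = 1031/1293 = 0.79737.
Under H₀, SE = √(0.81·0.19/1293) = √(0.000119026) = 0.01091.
z = (0.79737 − 0.81)/0.01091 = -0.01263/0.01091 = -1.158.
Two-sided p-value ≈ 2·Φ(−1.158) = 0.2470, so at α = 0.05 we fail to reject H₀.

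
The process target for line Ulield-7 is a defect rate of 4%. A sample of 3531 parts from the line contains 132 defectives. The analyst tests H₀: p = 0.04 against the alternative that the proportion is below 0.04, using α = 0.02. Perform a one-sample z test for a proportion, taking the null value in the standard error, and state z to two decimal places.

p̂ = 132/3531 ≈ 0.0374.
SE = √(p₀(1−p₀)/n) = √(0.0384/3531) = 0.0033.
z = (0.0374 − 0.04)/0.0033 = -0.0026/0.0033 = -0.79.
p-value = P(Z < -0.794) ≈ 0.2137. With α = 0.02, fail to reject H₀.

z = -0.79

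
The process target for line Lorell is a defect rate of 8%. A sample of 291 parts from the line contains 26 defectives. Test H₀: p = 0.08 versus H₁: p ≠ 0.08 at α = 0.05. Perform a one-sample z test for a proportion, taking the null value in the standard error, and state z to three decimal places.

p̂ = 26/291 = 0.08935.
Under H₀, SE = √(0.08·0.92/291) = √(0.000252921) = 0.01590.
z = (0.08935 − 0.08)/0.01590 = 0.00935/0.01590 = 0.588.
Two-sided p-value ≈ 2·Φ(−0.588) = 0.5567; since p > α = 0.05, fail to reject H₀.

z = 0.588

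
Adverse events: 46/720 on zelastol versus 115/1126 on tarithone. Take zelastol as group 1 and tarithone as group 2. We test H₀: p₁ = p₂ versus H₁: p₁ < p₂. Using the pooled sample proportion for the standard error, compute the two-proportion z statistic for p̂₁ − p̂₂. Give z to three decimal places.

z = -2.840

p̂₁ = 46/720 ≈ 0.063889, p̂₂ = 115/1126 ≈ 0.102131.
Pooled p̂ = (46+115)/(720+1126) = 161/1846 = 0.087216.
SE = √(0.079609 × 0.00227699) = 0.013464.
z = (0.063889 − 0.102131)/0.013464 = -0.038242/0.013464 = -2.840.
p-value = P(Z < -2.840) ≈ 0.0023.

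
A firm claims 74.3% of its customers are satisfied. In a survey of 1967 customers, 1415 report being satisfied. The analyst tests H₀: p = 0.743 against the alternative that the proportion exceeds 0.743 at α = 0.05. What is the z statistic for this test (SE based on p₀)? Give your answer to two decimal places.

p̂ = 1415/1967 = 0.71937.
Under H₀, SE = √(0.743·0.257/1967) = √(9.70773e-05) = 0.00985.
z = (0.71937 − 0.743)/0.00985 = -0.02363/0.00985 = -2.40.
p-value = P(Z > -2.398) ≈ 0.9918; since p > α = 0.05, fail to reject H₀.

z = -2.40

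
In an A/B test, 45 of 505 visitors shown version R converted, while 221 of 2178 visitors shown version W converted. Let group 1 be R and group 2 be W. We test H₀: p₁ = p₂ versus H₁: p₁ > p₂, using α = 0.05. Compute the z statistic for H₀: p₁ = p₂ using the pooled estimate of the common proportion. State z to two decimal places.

z = -0.84

p̂₁ = 45/505 ≈ 0.0891, p̂₂ = 221/2178 ≈ 0.1015.
Pooled p̂ = (45+221)/(505+2178) = 266/2683 = 0.0991.
SE = √(p̂(1−p̂)(1/n₁+1/n₂)) = √(0.0991·0.9009·0.00243933) = √(0.000217865) = 0.0148.
z = (0.0891 − 0.1015)/0.0148 = -0.0124/0.0148 = -0.84.
p-value = P(Z > -0.837) ≈ 0.7988; since p > α = 0.05, fail to reject H₀.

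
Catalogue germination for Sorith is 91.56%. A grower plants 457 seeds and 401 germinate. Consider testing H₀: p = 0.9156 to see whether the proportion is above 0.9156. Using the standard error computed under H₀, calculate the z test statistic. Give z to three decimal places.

z = -2.933

p̂ = 401/457 ≈ 0.877462.
Under H₀, SE = √(0.9156·0.0844/457) = √(0.000169095) = 0.013004.
z = (0.877462 − 0.9156)/0.013004 = -0.038138/0.013004 = -2.933.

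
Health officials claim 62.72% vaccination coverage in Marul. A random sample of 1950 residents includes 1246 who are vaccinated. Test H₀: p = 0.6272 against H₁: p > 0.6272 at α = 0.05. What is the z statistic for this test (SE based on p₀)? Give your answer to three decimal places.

p̂ = 1246/1950 = 0.63897.
SE = √(p₀(1−p₀)/n) = √(0.23382/1950) = 0.01095.
z = (0.63897 − 0.6272)/0.01095 = 0.01177/0.01095 = 1.075.
p-value = P(Z > 1.075) ≈ 0.1411, so at α = 0.05 we fail to reject H₀.

z = 1.075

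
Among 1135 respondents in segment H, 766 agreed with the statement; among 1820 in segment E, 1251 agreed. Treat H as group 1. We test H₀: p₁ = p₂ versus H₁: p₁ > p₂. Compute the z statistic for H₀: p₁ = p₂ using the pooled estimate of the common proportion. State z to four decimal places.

p̂₁ = 766/1135 ≈ 0.674890, p̂₂ = 1251/1820 ≈ 0.687363.
Pooled p̂ = (766+1251)/(1135+1820) = 2017/2955 = 0.682572.
SE = √(p̂(1−p̂)(1/n₁+1/n₂)) = √(0.682572·0.317428·0.00143051) = √(0.000309945) = 0.017605.
z = (0.674890 − 0.687363)/0.017605 = -0.012473/0.017605 = -0.7085.

z = -0.7085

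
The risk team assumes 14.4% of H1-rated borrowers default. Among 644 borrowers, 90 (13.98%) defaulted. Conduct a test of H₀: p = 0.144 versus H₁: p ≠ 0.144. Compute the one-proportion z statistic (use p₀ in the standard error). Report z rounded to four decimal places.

z = -0.3071

p̂ = 90/644 = 0.1397516.
Standard error under H₀: √(0.144×0.856/644) = 0.0138349.
z = (0.1397516 − 0.144)/0.0138349 = -0.0042484/0.0138349 = -0.3071.
p-value = 2·P(Z > 0.307) ≈ 0.7588.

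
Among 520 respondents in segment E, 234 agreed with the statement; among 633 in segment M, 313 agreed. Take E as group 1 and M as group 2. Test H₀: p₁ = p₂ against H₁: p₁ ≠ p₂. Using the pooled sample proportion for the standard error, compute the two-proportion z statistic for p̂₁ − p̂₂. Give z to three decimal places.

z = -1.505

p̂₁ = 234/520 ≈ 0.45000, p̂₂ = 313/633 ≈ 0.49447.
Pooled p̂ = (234+313)/(520+633) = 547/1153 = 0.47441.
SE = √(0.249345 × 0.00350286) = 0.02955.
z = (0.45000 − 0.49447)/0.02955 = -0.04447/0.02955 = -1.505.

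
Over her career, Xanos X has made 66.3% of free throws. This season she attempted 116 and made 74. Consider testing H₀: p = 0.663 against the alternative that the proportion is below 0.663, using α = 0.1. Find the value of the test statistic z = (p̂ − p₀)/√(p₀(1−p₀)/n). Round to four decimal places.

z = -0.5712

p̂ = 74/116 ≈ 0.637931.
Standard error under H₀: √(0.663×0.337/116) = 0.043888.
z = (0.637931 − 0.663)/0.043888 = -0.025069/0.043888 = -0.5712.
p-value = P(Z < -0.571) ≈ 0.2839. With α = 0.1, fail to reject H₀.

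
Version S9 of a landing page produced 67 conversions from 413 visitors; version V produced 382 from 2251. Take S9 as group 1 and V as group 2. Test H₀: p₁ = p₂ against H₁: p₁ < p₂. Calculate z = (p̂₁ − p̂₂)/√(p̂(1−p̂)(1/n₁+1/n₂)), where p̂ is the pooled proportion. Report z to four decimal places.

z = -0.3730

p̂₁ = 67/413 = 0.162228, p̂₂ = 382/2251 = 0.169702.
Pooled p̂ = (67+382)/(413+2251) = 449/2664 = 0.168544.
SE = √(0.140137 × 0.00286555) = 0.020039.
z = (0.162228 − 0.169702)/0.020039 = -0.007474/0.020039 = -0.3730.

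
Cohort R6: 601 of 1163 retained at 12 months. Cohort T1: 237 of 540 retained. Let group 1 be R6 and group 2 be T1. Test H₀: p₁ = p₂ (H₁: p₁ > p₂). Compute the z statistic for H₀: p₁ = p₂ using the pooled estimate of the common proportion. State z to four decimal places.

z = 2.9914

p̂₁ = 601/1163 ≈ 0.516767, p̂₂ = 237/540 ≈ 0.438889.
Pooled p̂ = (601+237)/(1163+540) = 838/1703 = 0.492073.
SE = √(0.249937 × 0.0027117) = 0.026034.
z = (0.516767 − 0.438889)/0.026034 = 0.077878/0.026034 = 2.9914.
p-value = P(Z > 2.991) ≈ 0.0014.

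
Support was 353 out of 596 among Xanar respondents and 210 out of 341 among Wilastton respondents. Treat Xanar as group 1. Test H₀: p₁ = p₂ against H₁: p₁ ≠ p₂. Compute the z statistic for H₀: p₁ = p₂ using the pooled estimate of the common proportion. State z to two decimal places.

p̂₁ = 353/596 = 0.5923, p̂₂ = 210/341 = 0.6158.
Pooled p̂ = (353+210)/(596+341) = 563/937 = 0.6009.
SE = √(0.239829 × 0.0046104) = 0.0333.
z = (0.5923 − 0.6158)/0.0333 = -0.0235/0.0333 = -0.71.

z = -0.71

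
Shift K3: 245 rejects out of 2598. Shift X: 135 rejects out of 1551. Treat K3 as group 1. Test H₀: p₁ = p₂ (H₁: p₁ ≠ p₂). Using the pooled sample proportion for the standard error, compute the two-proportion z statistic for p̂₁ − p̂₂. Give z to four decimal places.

p̂₁ = 245/2598 ≈ 0.0943033, p̂₂ = 135/1551 ≈ 0.0870406.
Pooled p̂ = (245+135)/(2598+1551) = 380/4149 = 0.0915883.
SE = √(p̂(1−p̂)(1/n₁+1/n₂)) = √(0.0915883·0.9084117·0.00102966) = √(8.56674e-05) = 0.0092557.
z = (0.0943033 − 0.0870406)/0.0092557 = 0.0072627/0.0092557 = 0.7847.

z = 0.7847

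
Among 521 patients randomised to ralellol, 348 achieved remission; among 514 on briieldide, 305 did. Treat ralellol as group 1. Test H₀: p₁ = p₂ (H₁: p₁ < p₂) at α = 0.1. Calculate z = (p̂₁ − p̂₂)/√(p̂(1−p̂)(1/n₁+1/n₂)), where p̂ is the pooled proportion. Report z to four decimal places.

p̂₁ = 348/521 = 0.667946, p̂₂ = 305/514 = 0.593385.
Pooled p̂ = (348+305)/(521+514) = 653/1035 = 0.630918.
SE = √(p̂(1−p̂)(1/n₁+1/n₂)) = √(0.630918·0.369082·0.00386491) = √(0.000899985) = 0.030000.
z = (0.667946 − 0.593385)/0.030000 = 0.074561/0.030000 = 2.4854.
p-value = P(Z < 2.485) ≈ 0.9935; since p > α = 0.1, fail to reject H₀.

z = 2.4854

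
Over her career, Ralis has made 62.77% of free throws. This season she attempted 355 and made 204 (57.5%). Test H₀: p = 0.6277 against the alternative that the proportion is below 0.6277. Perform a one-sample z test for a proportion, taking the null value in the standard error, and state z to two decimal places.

p̂ = 204/355 = 0.5746.
SE = √(p₀(1−p₀)/n) = √(0.23369/355) = 0.0257.
z = (0.5746 − 0.6277)/0.0257 = -0.0531/0.0257 = -2.07.

z = -2.07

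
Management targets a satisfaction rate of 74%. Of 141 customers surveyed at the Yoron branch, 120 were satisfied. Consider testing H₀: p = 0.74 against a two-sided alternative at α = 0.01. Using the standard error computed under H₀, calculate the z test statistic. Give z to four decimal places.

z = 3.0066

p̂ = 120/141 ≈ 0.851064.
Standard error under H₀: √(0.74×0.26/141) = 0.036940.
z = (0.851064 − 0.74)/0.036940 = 0.111064/0.036940 = 3.0066.
Two-sided p-value ≈ 2·Φ(−3.007) = 0.0026. With α = 0.01, reject H₀.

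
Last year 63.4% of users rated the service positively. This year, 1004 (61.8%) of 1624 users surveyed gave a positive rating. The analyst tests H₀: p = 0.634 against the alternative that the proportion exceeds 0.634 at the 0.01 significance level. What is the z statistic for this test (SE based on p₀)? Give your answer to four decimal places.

z = -1.3196

p̂ = 1004/1624 = 0.618227.
Standard error under H₀: √(0.634×0.366/1624) = 0.011953.
z = (0.618227 − 0.634)/0.011953 = -0.015773/0.011953 = -1.3196.
p-value = P(Z > -1.320) ≈ 0.9065, so at α = 0.01 we fail to reject H₀.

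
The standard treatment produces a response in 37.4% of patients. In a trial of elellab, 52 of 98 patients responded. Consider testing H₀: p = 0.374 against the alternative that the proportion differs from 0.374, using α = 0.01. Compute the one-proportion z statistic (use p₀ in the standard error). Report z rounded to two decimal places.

z = 3.20

p̂ = 52/98 = 0.5306.
SE = √(p₀(1−p₀)/n) = √(0.23412/98) = 0.0489.
z = (0.5306 − 0.374)/0.0489 = 0.1566/0.0489 = 3.20.
p-value = 2·P(Z > 3.204) ≈ 0.0014; since p < α = 0.01, reject H₀.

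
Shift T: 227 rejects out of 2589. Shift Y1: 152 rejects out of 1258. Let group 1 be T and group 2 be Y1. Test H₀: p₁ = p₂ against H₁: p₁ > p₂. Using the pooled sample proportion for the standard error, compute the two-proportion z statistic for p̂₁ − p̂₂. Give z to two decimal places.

z = -3.24

p̂₁ = 227/2589 = 0.08768, p̂₂ = 152/1258 = 0.12083.
Pooled p̂ = (227+152)/(2589+1258) = 379/3847 = 0.09852.
SE = √(p̂(1−p̂)(1/n₁+1/n₂)) = √(0.09852·0.90148·0.00118116) = √(0.000104902) = 0.01024.
z = (0.08768 − 0.12083)/0.01024 = -0.03315/0.01024 = -3.24.
p-value = P(Z > -3.236) ≈ 0.9994.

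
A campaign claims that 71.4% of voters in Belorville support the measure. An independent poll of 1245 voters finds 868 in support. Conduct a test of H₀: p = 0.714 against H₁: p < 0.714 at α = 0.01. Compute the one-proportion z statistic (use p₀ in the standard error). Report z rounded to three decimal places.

z = -1.313

p̂ = 868/1245 = 0.697189.
Standard error under H₀: √(0.714×0.286/1245) = 0.012807.
z = (0.697189 − 0.714)/0.012807 = -0.016811/0.012807 = -1.313.
p-value = P(Z < -1.313) ≈ 0.0946, so at α = 0.01 we fail to reject H₀.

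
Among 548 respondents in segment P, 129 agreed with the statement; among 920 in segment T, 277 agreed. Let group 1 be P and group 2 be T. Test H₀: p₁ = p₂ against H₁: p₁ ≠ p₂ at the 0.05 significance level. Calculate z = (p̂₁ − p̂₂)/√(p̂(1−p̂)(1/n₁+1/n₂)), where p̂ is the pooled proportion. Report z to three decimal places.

z = -2.721

p̂₁ = 129/548 ≈ 0.23540, p̂₂ = 277/920 ≈ 0.30109.
Pooled p̂ = (129+277)/(548+920) = 406/1468 = 0.27657.
SE = √(p̂(1−p̂)(1/n₁+1/n₂)) = √(0.27657·0.72343·0.00291177) = √(0.000582581) = 0.02414.
z = (0.23540 − 0.30109)/0.02414 = -0.06569/0.02414 = -2.721.
p-value = 2·P(Z > 2.721) ≈ 0.0065. With α = 0.05, reject H₀.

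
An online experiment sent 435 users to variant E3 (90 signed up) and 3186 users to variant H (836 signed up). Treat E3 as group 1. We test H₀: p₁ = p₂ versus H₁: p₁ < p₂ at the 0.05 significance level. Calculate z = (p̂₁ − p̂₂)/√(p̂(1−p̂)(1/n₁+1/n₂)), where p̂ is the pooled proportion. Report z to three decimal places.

z = -2.489

p̂₁ = 90/435 ≈ 0.20690, p̂₂ = 836/3186 ≈ 0.26240.
Pooled p̂ = (90+836)/(435+3186) = 926/3621 = 0.25573.
SE = √(0.190332 × 0.00261272) = 0.02230.
z = (0.20690 − 0.26240)/0.02230 = -0.05550/0.02230 = -2.489.
p-value = P(Z < -2.489) ≈ 0.0064, so at α = 0.05 we reject H₀.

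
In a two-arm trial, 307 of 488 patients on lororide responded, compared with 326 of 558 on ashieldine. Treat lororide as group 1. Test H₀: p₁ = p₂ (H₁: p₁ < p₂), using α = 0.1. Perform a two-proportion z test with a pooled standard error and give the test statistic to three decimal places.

z = 1.481

p̂₁ = 307/488 ≈ 0.62910, p̂₂ = 326/558 ≈ 0.58423.
Pooled p̂ = (307+326)/(488+558) = 633/1046 = 0.60516.
SE = √(0.238941 × 0.0038413) = 0.03030.
z = (0.62910 − 0.58423)/0.03030 = 0.04487/0.03030 = 1.481.
p-value = P(Z < 1.481) ≈ 0.9307, so at α = 0.1 we fail to reject H₀.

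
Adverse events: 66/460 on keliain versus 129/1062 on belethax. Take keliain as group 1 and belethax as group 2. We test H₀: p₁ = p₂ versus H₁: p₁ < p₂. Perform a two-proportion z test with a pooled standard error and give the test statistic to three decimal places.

p̂₁ = 66/460 ≈ 0.14348, p̂₂ = 129/1062 ≈ 0.12147.
Pooled p̂ = (66+129)/(460+1062) = 195/1522 = 0.12812.
SE = √(p̂(1−p̂)(1/n₁+1/n₂)) = √(0.12812·0.87188·0.00311553) = √(0.000348023) = 0.01866.
z = (0.14348 − 0.12147)/0.01866 = 0.02201/0.01866 = 1.180.

z = 1.180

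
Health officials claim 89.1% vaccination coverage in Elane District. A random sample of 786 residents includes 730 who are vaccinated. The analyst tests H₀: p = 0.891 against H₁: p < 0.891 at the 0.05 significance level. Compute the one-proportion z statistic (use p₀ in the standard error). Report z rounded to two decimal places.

p̂ = 730/786 = 0.928753.
Standard error under H₀: √(0.891×0.109/786) = 0.011116.
z = (0.928753 − 0.891)/0.011116 = 0.037753/0.011116 = 3.40.
p-value = P(Z < 3.396) ≈ 0.9997, so at α = 0.05 we fail to reject H₀.

z = 3.40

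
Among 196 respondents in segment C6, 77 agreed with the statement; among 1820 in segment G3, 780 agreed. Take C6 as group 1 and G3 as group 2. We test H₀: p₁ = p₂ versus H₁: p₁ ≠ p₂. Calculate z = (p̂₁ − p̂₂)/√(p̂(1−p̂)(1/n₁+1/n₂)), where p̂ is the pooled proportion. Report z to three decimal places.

p̂₁ = 77/196 ≈ 0.39286, p̂₂ = 780/1820 ≈ 0.42857.
Pooled p̂ = (77+780)/(196+1820) = 857/2016 = 0.42510.
SE = √(p̂(1−p̂)(1/n₁+1/n₂)) = √(0.42510·0.57490·0.00565149) = √(0.00138117) = 0.03716.
z = (0.39286 − 0.42857)/0.03716 = -0.03571/0.03716 = -0.961.
Two-sided p-value ≈ 2·Φ(−0.961) = 0.3366.

z = -0.961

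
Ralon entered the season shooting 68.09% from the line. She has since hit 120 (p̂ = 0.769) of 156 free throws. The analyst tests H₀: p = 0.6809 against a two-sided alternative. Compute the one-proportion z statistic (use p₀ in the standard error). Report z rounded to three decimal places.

p̂ = 120/156 = 0.76923.
SE = √(p₀(1−p₀)/n) = √(0.21728/156) = 0.03732.
z = (0.76923 − 0.6809)/0.03732 = 0.08833/0.03732 = 2.367.

z = 2.367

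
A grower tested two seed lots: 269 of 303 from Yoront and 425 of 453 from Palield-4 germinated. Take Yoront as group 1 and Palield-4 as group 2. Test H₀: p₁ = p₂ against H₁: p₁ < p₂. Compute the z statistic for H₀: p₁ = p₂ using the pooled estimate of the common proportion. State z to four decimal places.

p̂₁ = 269/303 = 0.887789, p̂₂ = 425/453 = 0.938190.
Pooled p̂ = (269+425)/(303+453) = 694/756 = 0.917989.
SE = √(0.0752848 × 0.00550784) = 0.020363.
z = (0.887789 − 0.938190)/0.020363 = -0.050401/0.020363 = -2.4751.

z = -2.4751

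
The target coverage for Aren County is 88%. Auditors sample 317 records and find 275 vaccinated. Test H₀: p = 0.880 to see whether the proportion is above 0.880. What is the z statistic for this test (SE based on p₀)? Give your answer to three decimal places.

p̂ = 275/317 = 0.86751.
Under H₀, SE = √(0.88·0.12/317) = √(0.000333123) = 0.01825.
z = (0.86751 − 0.88)/0.01825 = -0.01249/0.01825 = -0.684.

z = -0.684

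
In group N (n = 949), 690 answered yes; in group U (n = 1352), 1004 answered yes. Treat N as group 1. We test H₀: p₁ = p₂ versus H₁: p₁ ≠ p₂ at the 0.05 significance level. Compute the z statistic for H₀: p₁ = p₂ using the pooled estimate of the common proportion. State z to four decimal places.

p̂₁ = 690/949 ≈ 0.7270811, p̂₂ = 1004/1352 ≈ 0.7426036.
Pooled p̂ = (690+1004)/(949+1352) = 1694/2301 = 0.7362017.
SE = √(0.194209 × 0.00179339) = 0.0186626.
z = (0.7270811 − 0.7426036)/0.0186626 = -0.0155225/0.0186626 = -0.8317.
p-value = 2·P(Z > 0.832) ≈ 0.4056, so at α = 0.05 we fail to reject H₀.

z = -0.8317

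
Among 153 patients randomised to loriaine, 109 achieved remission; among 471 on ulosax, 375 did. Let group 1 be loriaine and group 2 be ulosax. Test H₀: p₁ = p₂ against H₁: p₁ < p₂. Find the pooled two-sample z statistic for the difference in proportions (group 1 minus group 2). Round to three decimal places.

z = -2.158

p̂₁ = 109/153 ≈ 0.71242, p̂₂ = 375/471 ≈ 0.79618.
Pooled p̂ = (109+375)/(153+471) = 484/624 = 0.77564.
SE = √(p̂(1−p̂)(1/n₁+1/n₂)) = √(0.77564·0.22436·0.00865909) = √(0.00150687) = 0.03882.
z = (0.71242 − 0.79618)/0.03882 = -0.08376/0.03882 = -2.158.
p-value = P(Z < -2.158) ≈ 0.0155.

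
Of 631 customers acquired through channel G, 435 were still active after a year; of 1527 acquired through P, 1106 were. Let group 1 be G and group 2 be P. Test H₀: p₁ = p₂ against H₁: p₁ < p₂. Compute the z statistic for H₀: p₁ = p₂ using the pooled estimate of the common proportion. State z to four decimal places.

p̂₁ = 435/631 ≈ 0.689382, p̂₂ = 1106/1527 ≈ 0.724296.
Pooled p̂ = (435+1106)/(631+1527) = 1541/2158 = 0.714087.
SE = √(0.204167 × 0.00223966) = 0.021384.
z = (0.689382 − 0.724296)/0.021384 = -0.034914/0.021384 = -1.6327.

z = -1.6327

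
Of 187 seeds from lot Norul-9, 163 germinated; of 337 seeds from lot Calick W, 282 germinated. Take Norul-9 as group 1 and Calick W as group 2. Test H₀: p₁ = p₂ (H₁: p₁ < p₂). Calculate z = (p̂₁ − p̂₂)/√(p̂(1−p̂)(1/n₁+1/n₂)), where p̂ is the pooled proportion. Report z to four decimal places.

z = 1.0685

p̂₁ = 163/187 ≈ 0.871658, p̂₂ = 282/337 ≈ 0.836795.
Pooled p̂ = (163+282)/(187+337) = 445/524 = 0.849237.
SE = √(0.128034 × 0.00831495) = 0.032628.
z = (0.871658 − 0.836795)/0.032628 = 0.034863/0.032628 = 1.0685.
p-value = P(Z < 1.068) ≈ 0.8573.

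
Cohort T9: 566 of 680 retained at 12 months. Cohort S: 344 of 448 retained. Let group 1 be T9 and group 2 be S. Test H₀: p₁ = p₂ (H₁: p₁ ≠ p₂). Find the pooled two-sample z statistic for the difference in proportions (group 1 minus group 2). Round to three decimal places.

z = 2.684

p̂₁ = 566/680 ≈ 0.83235, p̂₂ = 344/448 ≈ 0.76786.
Pooled p̂ = (566+344)/(680+448) = 910/1128 = 0.80674.
SE = √(0.155912 × 0.00370273) = 0.02403.
z = (0.83235 − 0.76786)/0.02403 = 0.06449/0.02403 = 2.684.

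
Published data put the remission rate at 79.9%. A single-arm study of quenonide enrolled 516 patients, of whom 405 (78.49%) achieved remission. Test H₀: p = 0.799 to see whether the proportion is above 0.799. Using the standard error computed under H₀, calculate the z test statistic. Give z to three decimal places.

p̂ = 405/516 ≈ 0.78488.
Under H₀, SE = √(0.799·0.201/516) = √(0.000311238) = 0.01764.
z = (0.78488 − 0.799)/0.01764 = -0.01412/0.01764 = -0.800.

z = -0.800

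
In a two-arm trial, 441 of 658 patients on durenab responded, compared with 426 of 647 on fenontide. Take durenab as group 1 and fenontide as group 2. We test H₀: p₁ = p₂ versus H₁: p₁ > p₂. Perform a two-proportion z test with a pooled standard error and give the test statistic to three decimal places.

z = 0.451

p̂₁ = 441/658 ≈ 0.67021, p̂₂ = 426/647 ≈ 0.65842.
Pooled p̂ = (441+426)/(658+647) = 867/1305 = 0.66437.
SE = √(0.222983 × 0.00306535) = 0.02614.
z = (0.67021 − 0.65842)/0.02614 = 0.01179/0.02614 = 0.451.
p-value = P(Z > 0.451) ≈ 0.3260.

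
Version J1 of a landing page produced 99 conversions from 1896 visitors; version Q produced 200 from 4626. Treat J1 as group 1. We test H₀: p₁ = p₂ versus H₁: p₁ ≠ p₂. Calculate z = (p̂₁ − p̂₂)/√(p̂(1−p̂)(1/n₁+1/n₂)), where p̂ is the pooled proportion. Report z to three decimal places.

z = 1.575

p̂₁ = 99/1896 = 0.052215, p̂₂ = 200/4626 = 0.043234.
Pooled p̂ = (99+200)/(1896+4626) = 299/6522 = 0.045845.
SE = √(0.0437431 × 0.000743596) = 0.005703.
z = (0.052215 − 0.043234)/0.005703 = 0.008981/0.005703 = 1.575.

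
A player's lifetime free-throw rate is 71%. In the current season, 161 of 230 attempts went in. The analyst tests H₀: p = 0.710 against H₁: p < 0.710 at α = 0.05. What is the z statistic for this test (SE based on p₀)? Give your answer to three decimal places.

p̂ = 161/230 = 0.70000.
SE = √(p₀(1−p₀)/n) = √(0.2059/230) = 0.02992.
z = (0.70000 − 0.71)/0.02992 = -0.01000/0.02992 = -0.334.
p-value = P(Z < -0.334) ≈ 0.3691, so at α = 0.05 we fail to reject H₀.

z = -0.334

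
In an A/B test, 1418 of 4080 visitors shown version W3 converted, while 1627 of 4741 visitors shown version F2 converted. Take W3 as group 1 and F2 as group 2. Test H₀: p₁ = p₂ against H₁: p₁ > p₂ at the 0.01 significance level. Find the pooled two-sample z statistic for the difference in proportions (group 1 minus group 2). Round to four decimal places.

p̂₁ = 1418/4080 = 0.3475490, p̂₂ = 1627/4741 = 0.3431765.
Pooled p̂ = (1418+1627)/(4080+4741) = 3045/8821 = 0.3451990.
SE = √(p̂(1−p̂)(1/n₁+1/n₂)) = √(0.3451990·0.6548010·0.000456024) = √(0.000103078) = 0.0101527.
z = (0.3475490 − 0.3431765)/0.0101527 = 0.0043725/0.0101527 = 0.4307.
p-value = P(Z > 0.431) ≈ 0.3334. With α = 0.01, fail to reject H₀.

z = 0.4307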